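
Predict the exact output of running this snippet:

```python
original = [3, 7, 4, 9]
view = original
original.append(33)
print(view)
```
[3, 7, 4, 9, 33]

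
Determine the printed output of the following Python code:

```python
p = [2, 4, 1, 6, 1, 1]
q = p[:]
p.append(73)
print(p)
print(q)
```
[2, 4, 1, 6, 1, 1, 73]
[2, 4, 1, 6, 1, 1]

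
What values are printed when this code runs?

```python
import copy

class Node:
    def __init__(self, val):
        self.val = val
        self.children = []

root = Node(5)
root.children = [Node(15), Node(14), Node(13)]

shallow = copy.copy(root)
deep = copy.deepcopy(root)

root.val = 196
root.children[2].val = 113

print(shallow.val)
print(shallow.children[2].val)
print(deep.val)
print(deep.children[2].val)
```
5
113
5
13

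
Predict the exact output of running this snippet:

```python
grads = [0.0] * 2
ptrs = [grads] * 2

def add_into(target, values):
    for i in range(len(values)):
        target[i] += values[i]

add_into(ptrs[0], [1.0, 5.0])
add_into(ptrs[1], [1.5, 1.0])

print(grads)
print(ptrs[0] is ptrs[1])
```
[2.5, 6.0]
True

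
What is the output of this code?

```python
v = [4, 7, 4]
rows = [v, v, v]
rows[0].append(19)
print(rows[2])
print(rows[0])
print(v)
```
[4, 7, 4, 19]
[4, 7, 4, 19]
[4, 7, 4, 19]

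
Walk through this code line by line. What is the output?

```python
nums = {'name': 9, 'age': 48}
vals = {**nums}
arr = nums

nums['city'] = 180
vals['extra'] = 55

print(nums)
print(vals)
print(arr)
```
{'name': 9, 'age': 48, 'city': 180}
{'name': 9, 'age': 48, 'extra': 55}
{'name': 9, 'age': 48, 'city': 180}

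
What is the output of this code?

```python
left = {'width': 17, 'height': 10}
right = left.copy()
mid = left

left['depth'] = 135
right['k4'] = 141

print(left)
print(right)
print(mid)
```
{'width': 17, 'height': 10, 'depth': 135}
{'width': 17, 'height': 10, 'k4': 141}
{'width': 17, 'height': 10, 'depth': 135}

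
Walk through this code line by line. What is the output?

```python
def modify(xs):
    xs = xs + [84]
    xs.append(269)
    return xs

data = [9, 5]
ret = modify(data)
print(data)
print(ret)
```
[9, 5]
[9, 5, 84, 269]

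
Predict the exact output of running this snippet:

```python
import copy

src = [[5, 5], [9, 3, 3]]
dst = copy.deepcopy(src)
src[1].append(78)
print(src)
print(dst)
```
[[5, 5], [9, 3, 3, 78]]
[[5, 5], [9, 3, 3]]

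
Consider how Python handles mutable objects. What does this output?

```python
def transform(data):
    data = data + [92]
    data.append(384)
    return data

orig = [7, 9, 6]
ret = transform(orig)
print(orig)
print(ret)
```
[7, 9, 6]
[7, 9, 6, 92, 384]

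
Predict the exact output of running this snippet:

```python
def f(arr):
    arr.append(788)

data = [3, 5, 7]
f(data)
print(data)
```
[3, 5, 7, 788]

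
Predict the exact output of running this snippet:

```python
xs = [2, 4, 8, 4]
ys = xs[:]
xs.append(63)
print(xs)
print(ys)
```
[2, 4, 8, 4, 63]
[2, 4, 8, 4]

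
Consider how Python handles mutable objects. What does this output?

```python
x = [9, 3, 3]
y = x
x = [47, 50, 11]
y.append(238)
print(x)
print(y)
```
[47, 50, 11]
[9, 3, 3, 238]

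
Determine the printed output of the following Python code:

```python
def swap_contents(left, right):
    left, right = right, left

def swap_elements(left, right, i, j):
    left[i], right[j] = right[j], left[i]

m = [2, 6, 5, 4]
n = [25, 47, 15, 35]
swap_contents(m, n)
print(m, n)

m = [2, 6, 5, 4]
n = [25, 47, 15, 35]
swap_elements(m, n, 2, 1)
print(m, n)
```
[2, 6, 5, 4] [25, 47, 15, 35]
[2, 6, 47, 4] [25, 5, 15, 35]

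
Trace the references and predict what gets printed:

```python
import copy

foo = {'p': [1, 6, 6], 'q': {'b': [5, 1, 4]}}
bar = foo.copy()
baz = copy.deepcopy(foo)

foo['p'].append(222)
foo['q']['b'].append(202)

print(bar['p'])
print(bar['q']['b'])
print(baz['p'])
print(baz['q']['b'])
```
[1, 6, 6, 222]
[5, 1, 4, 202]
[1, 6, 6]
[5, 1, 4]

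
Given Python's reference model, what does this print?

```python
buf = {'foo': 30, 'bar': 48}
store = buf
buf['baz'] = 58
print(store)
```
{'foo': 30, 'bar': 48, 'baz': 58}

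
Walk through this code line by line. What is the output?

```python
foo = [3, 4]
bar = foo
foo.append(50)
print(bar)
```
[3, 4, 50]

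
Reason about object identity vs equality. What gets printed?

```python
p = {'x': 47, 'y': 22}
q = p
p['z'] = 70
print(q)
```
{'x': 47, 'y': 22, 'z': 70}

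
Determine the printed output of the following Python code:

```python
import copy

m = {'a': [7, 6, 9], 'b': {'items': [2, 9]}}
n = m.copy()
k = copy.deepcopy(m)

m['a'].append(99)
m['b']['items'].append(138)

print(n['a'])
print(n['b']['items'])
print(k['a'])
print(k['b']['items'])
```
[7, 6, 9, 99]
[2, 9, 138]
[7, 6, 9]
[2, 9]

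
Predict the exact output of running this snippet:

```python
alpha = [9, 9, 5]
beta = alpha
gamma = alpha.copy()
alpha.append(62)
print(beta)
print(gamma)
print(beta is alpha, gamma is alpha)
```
[9, 9, 5, 62]
[9, 9, 5]
True False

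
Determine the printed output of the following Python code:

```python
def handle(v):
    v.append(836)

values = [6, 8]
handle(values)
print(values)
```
[6, 8, 836]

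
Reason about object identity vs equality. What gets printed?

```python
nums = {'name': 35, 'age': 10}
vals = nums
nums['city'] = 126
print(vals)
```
{'name': 35, 'age': 10, 'city': 126}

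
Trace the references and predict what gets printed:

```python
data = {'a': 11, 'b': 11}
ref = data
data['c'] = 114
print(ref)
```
{'a': 11, 'b': 11, 'c': 114}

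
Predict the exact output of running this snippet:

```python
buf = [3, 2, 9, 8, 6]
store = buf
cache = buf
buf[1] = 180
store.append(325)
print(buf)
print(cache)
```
[3, 180, 9, 8, 6, 325]
[3, 180, 9, 8, 6, 325]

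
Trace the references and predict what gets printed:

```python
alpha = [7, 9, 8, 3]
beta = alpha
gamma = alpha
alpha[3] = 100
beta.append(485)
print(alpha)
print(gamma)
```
[7, 9, 8, 100, 485]
[7, 9, 8, 100, 485]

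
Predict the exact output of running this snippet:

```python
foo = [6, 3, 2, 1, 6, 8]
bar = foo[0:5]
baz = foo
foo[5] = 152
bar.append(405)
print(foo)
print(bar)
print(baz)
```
[6, 3, 2, 1, 6, 152]
[6, 3, 2, 1, 6, 405]
[6, 3, 2, 1, 6, 152]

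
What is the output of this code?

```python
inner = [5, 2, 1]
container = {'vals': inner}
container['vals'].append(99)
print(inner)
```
[5, 2, 1, 99]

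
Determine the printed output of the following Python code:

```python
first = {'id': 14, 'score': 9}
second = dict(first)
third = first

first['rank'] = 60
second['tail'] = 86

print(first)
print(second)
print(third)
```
{'id': 14, 'score': 9, 'rank': 60}
{'id': 14, 'score': 9, 'tail': 86}
{'id': 14, 'score': 9, 'rank': 60}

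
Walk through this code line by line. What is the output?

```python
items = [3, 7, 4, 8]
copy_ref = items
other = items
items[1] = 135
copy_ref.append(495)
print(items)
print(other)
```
[3, 135, 4, 8, 495]
[3, 135, 4, 8, 495]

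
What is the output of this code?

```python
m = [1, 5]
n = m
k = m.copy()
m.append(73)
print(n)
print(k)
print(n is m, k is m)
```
[1, 5, 73]
[1, 5]
True False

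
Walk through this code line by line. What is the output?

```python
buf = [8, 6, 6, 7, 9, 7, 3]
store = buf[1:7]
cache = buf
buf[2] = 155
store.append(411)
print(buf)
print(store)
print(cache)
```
[8, 6, 155, 7, 9, 7, 3]
[6, 6, 7, 9, 7, 3, 411]
[8, 6, 155, 7, 9, 7, 3]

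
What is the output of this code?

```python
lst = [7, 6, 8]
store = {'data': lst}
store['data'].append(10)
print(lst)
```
[7, 6, 8, 10]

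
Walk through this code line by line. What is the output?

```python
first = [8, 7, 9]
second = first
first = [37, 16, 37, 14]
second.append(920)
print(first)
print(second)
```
[37, 16, 37, 14]
[8, 7, 9, 920]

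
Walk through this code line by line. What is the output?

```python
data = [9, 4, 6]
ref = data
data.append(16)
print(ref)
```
[9, 4, 6, 16]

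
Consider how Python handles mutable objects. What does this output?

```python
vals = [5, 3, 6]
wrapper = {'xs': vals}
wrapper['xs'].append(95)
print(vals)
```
[5, 3, 6, 95]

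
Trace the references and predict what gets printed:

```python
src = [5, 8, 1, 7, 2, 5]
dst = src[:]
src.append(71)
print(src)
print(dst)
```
[5, 8, 1, 7, 2, 5, 71]
[5, 8, 1, 7, 2, 5]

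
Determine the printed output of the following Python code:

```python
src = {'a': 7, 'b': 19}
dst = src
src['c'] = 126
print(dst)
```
{'a': 7, 'b': 19, 'c': 126}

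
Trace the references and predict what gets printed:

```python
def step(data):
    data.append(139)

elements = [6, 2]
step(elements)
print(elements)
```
[6, 2, 139]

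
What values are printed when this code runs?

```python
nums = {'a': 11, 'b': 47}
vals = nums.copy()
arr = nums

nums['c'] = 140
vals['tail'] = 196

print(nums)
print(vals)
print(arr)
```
{'a': 11, 'b': 47, 'c': 140}
{'a': 11, 'b': 47, 'tail': 196}
{'a': 11, 'b': 47, 'c': 140}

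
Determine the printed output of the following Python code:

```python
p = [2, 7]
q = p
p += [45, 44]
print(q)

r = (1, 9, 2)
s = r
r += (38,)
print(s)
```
[2, 7, 45, 44]
(1, 9, 2)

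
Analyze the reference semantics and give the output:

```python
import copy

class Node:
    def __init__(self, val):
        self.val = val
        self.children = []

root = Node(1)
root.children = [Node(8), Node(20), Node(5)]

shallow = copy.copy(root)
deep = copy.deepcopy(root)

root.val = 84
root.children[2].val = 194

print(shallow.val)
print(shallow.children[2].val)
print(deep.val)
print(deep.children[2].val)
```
1
194
1
5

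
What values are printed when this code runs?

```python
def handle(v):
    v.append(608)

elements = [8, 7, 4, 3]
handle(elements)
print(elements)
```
[8, 7, 4, 3, 608]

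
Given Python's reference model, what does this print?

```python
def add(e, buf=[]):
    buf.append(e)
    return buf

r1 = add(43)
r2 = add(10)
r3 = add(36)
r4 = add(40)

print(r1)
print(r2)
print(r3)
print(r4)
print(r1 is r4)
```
[43, 10, 36, 40]
[43, 10, 36, 40]
[43, 10, 36, 40]
[43, 10, 36, 40]
True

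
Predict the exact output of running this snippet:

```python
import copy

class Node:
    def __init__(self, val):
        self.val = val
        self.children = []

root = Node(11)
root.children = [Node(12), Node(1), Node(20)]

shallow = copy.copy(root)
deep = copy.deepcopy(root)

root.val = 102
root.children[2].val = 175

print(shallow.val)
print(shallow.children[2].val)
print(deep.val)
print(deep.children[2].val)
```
11
175
11
20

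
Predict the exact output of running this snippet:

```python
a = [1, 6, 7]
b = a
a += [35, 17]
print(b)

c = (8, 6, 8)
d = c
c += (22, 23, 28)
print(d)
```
[1, 6, 7, 35, 17]
(8, 6, 8)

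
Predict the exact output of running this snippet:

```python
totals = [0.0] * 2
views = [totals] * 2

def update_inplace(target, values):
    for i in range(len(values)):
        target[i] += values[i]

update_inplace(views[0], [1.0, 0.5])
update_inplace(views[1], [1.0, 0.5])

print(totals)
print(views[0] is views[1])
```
[2.0, 1.0]
True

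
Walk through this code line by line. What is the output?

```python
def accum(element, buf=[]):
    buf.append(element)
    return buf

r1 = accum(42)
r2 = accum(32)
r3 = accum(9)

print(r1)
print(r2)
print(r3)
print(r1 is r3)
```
[42, 32, 9]
[42, 32, 9]
[42, 32, 9]
True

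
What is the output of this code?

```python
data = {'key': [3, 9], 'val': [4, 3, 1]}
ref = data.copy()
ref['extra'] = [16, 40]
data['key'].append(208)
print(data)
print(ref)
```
{'key': [3, 9, 208], 'val': [4, 3, 1]}
{'key': [3, 9, 208], 'val': [4, 3, 1], 'extra': [16, 40]}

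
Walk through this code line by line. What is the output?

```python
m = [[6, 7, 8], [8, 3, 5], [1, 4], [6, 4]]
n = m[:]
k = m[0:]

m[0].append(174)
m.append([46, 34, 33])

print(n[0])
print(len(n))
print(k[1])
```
[6, 7, 8, 174]
4
[8, 3, 5]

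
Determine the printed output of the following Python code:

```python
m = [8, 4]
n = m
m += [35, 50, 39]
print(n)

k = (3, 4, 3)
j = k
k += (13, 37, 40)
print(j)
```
[8, 4, 35, 50, 39]
(3, 4, 3)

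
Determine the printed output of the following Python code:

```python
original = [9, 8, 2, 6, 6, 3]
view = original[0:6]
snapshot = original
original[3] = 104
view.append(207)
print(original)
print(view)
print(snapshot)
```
[9, 8, 2, 104, 6, 3]
[9, 8, 2, 6, 6, 3, 207]
[9, 8, 2, 104, 6, 3]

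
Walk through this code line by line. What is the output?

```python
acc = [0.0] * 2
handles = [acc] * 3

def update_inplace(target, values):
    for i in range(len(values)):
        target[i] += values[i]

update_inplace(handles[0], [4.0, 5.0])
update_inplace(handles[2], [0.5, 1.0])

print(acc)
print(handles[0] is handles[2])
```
[4.5, 6.0]
True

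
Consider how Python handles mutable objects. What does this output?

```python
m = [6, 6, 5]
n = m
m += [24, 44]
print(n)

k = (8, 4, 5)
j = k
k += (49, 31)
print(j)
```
[6, 6, 5, 24, 44]
(8, 4, 5)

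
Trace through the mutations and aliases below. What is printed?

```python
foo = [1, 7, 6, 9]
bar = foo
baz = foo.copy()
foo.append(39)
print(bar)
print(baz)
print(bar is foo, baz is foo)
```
[1, 7, 6, 9, 39]
[1, 7, 6, 9]
True False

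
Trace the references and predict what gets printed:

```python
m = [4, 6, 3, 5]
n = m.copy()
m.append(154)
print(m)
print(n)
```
[4, 6, 3, 5, 154]
[4, 6, 3, 5]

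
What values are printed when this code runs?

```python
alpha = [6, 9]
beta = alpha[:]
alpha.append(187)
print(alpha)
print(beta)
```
[6, 9, 187]
[6, 9]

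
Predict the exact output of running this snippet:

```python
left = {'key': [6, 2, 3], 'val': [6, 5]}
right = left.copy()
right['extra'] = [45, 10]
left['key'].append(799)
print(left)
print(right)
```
{'key': [6, 2, 3, 799], 'val': [6, 5]}
{'key': [6, 2, 3, 799], 'val': [6, 5], 'extra': [45, 10]}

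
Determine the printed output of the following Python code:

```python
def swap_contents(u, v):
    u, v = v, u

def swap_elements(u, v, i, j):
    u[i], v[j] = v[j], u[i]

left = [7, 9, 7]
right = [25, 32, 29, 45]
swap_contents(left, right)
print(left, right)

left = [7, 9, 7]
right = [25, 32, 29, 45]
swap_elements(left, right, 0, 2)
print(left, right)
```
[7, 9, 7] [25, 32, 29, 45]
[29, 9, 7] [25, 32, 7, 45]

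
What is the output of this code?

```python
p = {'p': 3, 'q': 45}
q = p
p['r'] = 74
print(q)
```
{'p': 3, 'q': 45, 'r': 74}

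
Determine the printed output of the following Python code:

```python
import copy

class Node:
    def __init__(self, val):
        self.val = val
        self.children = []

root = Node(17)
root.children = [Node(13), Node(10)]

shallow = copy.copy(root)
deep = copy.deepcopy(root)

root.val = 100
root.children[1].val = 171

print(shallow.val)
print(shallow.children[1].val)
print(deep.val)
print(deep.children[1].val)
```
17
171
17
10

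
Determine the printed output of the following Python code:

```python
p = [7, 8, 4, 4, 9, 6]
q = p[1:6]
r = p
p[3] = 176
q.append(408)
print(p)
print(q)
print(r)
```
[7, 8, 4, 176, 9, 6]
[8, 4, 4, 9, 6, 408]
[7, 8, 4, 176, 9, 6]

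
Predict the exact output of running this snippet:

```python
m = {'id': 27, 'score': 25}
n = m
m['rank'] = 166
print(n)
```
{'id': 27, 'score': 25, 'rank': 166}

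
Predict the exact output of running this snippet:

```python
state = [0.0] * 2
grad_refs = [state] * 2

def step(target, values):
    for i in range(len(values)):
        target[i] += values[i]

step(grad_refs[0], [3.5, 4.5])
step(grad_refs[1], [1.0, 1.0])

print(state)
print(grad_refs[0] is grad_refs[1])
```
[4.5, 5.5]
True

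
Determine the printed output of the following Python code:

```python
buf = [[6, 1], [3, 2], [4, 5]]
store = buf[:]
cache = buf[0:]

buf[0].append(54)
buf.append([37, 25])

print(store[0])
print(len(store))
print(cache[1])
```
[6, 1, 54]
3
[3, 2]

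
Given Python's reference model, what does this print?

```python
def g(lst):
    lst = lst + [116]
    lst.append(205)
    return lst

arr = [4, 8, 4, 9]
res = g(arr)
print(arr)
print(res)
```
[4, 8, 4, 9]
[4, 8, 4, 9, 116, 205]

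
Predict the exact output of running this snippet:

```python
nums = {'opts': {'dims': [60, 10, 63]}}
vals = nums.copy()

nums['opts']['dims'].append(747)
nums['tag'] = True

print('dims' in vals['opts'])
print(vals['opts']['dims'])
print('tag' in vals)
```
True
[60, 10, 63, 747]
False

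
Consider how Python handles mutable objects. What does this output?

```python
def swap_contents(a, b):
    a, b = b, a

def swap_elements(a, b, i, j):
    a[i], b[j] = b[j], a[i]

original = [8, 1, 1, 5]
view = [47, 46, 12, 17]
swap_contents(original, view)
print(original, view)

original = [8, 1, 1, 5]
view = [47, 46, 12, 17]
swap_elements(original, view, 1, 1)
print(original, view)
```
[8, 1, 1, 5] [47, 46, 12, 17]
[8, 46, 1, 5] [47, 1, 12, 17]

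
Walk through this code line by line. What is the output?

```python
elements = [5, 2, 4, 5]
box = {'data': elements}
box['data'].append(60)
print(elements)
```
[5, 2, 4, 5, 60]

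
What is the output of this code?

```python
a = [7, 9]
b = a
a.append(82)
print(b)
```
[7, 9, 82]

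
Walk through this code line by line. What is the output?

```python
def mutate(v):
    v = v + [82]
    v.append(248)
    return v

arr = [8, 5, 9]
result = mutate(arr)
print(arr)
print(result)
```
[8, 5, 9]
[8, 5, 9, 82, 248]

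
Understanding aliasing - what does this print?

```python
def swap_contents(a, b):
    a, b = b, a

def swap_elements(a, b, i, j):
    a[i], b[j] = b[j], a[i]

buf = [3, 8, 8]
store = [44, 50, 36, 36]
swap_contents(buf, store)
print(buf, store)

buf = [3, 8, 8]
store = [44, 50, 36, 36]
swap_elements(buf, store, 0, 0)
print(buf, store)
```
[3, 8, 8] [44, 50, 36, 36]
[44, 8, 8] [3, 50, 36, 36]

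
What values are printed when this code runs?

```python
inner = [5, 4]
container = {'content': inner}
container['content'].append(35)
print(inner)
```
[5, 4, 35]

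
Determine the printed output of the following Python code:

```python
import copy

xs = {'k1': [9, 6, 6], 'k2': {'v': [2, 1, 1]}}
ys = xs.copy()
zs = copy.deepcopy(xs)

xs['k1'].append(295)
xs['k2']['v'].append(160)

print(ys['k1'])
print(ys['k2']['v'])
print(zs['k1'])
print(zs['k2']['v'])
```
[9, 6, 6, 295]
[2, 1, 1, 160]
[9, 6, 6]
[2, 1, 1]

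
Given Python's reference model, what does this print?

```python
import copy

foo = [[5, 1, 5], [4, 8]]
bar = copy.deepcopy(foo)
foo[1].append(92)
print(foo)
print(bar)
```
[[5, 1, 5], [4, 8, 92]]
[[5, 1, 5], [4, 8]]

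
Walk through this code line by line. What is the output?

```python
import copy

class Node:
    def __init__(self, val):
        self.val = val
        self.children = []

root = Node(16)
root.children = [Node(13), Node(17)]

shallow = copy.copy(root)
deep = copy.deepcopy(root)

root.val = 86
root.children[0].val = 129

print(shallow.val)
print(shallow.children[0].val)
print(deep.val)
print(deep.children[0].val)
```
16
129
16
13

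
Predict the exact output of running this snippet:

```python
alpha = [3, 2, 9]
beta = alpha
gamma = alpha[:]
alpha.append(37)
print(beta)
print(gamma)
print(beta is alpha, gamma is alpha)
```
[3, 2, 9, 37]
[3, 2, 9]
True False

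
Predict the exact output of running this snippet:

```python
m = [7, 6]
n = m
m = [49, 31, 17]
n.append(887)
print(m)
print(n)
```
[49, 31, 17]
[7, 6, 887]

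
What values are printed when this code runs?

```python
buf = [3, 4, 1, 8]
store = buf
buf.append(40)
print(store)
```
[3, 4, 1, 8, 40]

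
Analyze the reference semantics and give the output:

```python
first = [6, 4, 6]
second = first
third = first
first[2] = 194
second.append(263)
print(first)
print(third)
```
[6, 4, 194, 263]
[6, 4, 194, 263]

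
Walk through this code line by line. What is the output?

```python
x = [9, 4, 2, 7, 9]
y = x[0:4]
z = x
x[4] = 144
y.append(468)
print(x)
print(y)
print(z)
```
[9, 4, 2, 7, 144]
[9, 4, 2, 7, 468]
[9, 4, 2, 7, 144]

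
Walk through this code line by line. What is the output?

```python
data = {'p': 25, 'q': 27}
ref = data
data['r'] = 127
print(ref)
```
{'p': 25, 'q': 27, 'r': 127}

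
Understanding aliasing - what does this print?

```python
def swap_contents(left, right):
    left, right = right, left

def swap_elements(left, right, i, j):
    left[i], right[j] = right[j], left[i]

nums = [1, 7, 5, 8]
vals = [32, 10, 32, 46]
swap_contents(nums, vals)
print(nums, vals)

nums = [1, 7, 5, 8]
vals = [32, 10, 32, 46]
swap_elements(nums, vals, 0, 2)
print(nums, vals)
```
[1, 7, 5, 8] [32, 10, 32, 46]
[32, 7, 5, 8] [32, 10, 1, 46]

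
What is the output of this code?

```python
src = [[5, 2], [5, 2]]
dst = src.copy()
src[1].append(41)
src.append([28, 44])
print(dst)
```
[[5, 2], [5, 2, 41]]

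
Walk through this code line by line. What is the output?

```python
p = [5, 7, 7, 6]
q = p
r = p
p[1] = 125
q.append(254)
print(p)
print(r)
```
[5, 125, 7, 6, 254]
[5, 125, 7, 6, 254]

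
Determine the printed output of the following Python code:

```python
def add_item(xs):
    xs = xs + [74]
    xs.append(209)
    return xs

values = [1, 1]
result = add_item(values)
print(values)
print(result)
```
[1, 1]
[1, 1, 74, 209]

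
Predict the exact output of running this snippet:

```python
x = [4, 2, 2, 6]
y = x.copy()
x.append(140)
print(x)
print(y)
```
[4, 2, 2, 6, 140]
[4, 2, 2, 6]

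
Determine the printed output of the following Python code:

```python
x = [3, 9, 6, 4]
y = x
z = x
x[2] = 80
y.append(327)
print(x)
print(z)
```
[3, 9, 80, 4, 327]
[3, 9, 80, 4, 327]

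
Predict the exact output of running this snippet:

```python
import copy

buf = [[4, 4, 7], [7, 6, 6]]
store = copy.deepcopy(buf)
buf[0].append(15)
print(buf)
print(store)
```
[[4, 4, 7, 15], [7, 6, 6]]
[[4, 4, 7], [7, 6, 6]]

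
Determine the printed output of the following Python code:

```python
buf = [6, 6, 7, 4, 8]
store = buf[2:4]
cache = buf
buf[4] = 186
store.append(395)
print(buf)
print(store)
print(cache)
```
[6, 6, 7, 4, 186]
[7, 4, 395]
[6, 6, 7, 4, 186]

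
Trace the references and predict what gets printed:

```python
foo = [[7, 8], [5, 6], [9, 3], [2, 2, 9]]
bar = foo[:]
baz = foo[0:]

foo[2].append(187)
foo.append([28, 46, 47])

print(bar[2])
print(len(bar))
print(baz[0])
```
[9, 3, 187]
4
[7, 8]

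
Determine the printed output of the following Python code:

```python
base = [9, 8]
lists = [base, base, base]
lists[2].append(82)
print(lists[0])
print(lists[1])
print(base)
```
[9, 8, 82]
[9, 8, 82]
[9, 8, 82]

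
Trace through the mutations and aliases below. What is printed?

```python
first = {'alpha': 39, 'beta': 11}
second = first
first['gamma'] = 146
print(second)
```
{'alpha': 39, 'beta': 11, 'gamma': 146}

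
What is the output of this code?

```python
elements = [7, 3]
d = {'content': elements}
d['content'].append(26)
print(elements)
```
[7, 3, 26]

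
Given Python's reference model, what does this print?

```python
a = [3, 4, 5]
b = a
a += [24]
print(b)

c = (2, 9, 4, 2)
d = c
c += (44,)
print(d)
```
[3, 4, 5, 24]
(2, 9, 4, 2)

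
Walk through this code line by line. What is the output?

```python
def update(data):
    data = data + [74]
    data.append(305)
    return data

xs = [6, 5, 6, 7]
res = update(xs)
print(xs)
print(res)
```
[6, 5, 6, 7]
[6, 5, 6, 7, 74, 305]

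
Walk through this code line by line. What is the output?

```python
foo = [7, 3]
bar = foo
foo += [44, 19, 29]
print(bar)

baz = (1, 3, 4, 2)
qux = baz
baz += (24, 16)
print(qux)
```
[7, 3, 44, 19, 29]
(1, 3, 4, 2)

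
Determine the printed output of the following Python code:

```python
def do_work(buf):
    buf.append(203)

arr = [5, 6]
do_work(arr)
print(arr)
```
[5, 6, 203]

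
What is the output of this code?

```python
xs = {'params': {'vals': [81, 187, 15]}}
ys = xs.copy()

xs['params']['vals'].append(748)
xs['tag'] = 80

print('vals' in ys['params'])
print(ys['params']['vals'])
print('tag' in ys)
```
True
[81, 187, 15, 748]
False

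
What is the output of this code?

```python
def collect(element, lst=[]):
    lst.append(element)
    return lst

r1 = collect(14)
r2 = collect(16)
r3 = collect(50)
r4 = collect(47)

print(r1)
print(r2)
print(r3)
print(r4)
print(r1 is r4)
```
[14, 16, 50, 47]
[14, 16, 50, 47]
[14, 16, 50, 47]
[14, 16, 50, 47]
True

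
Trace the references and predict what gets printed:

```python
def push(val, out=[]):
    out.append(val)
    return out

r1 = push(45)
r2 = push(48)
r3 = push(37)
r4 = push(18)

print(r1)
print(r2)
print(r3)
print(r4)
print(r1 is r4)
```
[45, 48, 37, 18]
[45, 48, 37, 18]
[45, 48, 37, 18]
[45, 48, 37, 18]
True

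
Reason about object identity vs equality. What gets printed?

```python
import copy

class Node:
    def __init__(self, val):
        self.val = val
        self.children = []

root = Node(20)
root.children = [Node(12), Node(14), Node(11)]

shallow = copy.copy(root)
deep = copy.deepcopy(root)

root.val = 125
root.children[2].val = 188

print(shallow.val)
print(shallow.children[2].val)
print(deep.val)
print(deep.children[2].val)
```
20
188
20
11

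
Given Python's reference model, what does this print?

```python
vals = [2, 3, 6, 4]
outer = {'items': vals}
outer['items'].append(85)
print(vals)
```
[2, 3, 6, 4, 85]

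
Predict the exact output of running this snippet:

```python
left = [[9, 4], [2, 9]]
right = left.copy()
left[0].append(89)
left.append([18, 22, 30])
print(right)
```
[[9, 4, 89], [2, 9]]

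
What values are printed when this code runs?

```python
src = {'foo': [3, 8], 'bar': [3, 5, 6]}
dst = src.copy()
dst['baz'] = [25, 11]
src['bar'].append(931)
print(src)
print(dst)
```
{'foo': [3, 8], 'bar': [3, 5, 6, 931]}
{'foo': [3, 8], 'bar': [3, 5, 6, 931], 'baz': [25, 11]}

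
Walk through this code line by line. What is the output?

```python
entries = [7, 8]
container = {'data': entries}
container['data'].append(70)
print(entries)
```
[7, 8, 70]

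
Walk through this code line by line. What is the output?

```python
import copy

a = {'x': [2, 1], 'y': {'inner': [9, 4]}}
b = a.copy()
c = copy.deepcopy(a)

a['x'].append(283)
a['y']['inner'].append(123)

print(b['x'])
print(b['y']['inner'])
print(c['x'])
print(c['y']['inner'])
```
[2, 1, 283]
[9, 4, 123]
[2, 1]
[9, 4]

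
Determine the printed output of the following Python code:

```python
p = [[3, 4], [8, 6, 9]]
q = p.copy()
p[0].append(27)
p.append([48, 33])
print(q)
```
[[3, 4, 27], [8, 6, 9]]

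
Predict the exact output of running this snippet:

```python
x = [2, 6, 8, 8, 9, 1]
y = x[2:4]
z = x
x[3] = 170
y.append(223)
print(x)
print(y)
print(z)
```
[2, 6, 8, 170, 9, 1]
[8, 8, 223]
[2, 6, 8, 170, 9, 1]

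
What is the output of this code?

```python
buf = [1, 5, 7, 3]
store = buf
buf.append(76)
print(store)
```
[1, 5, 7, 3, 76]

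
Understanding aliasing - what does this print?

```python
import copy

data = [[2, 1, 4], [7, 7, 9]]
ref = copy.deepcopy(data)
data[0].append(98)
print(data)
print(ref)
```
[[2, 1, 4, 98], [7, 7, 9]]
[[2, 1, 4], [7, 7, 9]]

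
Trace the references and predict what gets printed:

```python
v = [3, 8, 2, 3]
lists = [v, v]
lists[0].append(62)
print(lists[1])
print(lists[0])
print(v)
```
[3, 8, 2, 3, 62]
[3, 8, 2, 3, 62]
[3, 8, 2, 3, 62]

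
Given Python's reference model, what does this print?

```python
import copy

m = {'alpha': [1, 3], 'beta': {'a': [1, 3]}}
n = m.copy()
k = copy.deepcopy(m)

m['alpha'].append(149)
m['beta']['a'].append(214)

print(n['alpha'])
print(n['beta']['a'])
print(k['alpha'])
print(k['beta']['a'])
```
[1, 3, 149]
[1, 3, 214]
[1, 3]
[1, 3]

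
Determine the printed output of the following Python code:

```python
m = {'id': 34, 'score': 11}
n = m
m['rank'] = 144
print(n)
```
{'id': 34, 'score': 11, 'rank': 144}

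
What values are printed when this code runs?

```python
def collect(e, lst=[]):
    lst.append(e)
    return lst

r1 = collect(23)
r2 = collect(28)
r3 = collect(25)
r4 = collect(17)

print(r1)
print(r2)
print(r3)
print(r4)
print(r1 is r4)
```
[23, 28, 25, 17]
[23, 28, 25, 17]
[23, 28, 25, 17]
[23, 28, 25, 17]
True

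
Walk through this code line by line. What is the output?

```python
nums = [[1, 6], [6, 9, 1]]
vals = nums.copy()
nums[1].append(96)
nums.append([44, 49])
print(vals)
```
[[1, 6], [6, 9, 1, 96]]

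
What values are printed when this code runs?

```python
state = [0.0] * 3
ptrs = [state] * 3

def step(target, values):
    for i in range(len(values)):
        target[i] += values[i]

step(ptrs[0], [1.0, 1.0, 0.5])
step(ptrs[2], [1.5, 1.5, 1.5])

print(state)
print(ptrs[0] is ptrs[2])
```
[2.5, 2.5, 2.0]
True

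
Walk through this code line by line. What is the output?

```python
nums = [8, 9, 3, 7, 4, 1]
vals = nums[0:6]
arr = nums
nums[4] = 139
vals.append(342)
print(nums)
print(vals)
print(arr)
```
[8, 9, 3, 7, 139, 1]
[8, 9, 3, 7, 4, 1, 342]
[8, 9, 3, 7, 139, 1]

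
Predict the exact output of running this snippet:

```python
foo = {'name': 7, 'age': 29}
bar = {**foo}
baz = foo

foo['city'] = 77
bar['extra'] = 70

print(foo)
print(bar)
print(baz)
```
{'name': 7, 'age': 29, 'city': 77}
{'name': 7, 'age': 29, 'extra': 70}
{'name': 7, 'age': 29, 'city': 77}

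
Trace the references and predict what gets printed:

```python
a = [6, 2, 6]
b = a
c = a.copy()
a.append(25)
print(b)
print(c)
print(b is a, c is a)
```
[6, 2, 6, 25]
[6, 2, 6]
True False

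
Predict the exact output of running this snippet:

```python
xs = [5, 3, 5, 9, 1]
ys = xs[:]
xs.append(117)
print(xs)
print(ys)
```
[5, 3, 5, 9, 1, 117]
[5, 3, 5, 9, 1]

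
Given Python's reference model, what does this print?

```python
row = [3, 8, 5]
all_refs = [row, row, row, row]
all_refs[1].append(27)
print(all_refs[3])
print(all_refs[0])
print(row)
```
[3, 8, 5, 27]
[3, 8, 5, 27]
[3, 8, 5, 27]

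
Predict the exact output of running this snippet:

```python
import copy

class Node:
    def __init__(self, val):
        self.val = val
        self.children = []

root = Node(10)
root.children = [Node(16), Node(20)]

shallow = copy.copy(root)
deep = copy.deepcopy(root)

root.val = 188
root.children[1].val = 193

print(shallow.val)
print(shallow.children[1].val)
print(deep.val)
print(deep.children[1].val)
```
10
193
10
20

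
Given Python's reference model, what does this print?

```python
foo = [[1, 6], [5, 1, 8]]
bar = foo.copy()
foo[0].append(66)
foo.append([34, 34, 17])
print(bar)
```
[[1, 6, 66], [5, 1, 8]]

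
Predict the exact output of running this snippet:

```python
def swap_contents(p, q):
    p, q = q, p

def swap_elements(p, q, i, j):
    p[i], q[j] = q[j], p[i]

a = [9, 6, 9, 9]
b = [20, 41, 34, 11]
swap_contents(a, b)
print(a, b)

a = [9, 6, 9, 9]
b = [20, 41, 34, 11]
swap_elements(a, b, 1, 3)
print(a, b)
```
[9, 6, 9, 9] [20, 41, 34, 11]
[9, 11, 9, 9] [20, 41, 34, 6]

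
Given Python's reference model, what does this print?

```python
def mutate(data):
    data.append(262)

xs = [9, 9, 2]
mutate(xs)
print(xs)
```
[9, 9, 2, 262]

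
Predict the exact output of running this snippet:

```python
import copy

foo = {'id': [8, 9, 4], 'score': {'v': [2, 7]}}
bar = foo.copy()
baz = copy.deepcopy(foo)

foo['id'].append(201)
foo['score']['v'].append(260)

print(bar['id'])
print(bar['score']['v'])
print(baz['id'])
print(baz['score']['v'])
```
[8, 9, 4, 201]
[2, 7, 260]
[8, 9, 4]
[2, 7]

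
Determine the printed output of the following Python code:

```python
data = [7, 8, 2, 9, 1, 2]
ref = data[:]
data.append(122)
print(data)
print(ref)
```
[7, 8, 2, 9, 1, 2, 122]
[7, 8, 2, 9, 1, 2]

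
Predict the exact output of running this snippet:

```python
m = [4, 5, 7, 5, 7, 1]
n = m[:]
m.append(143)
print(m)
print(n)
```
[4, 5, 7, 5, 7, 1, 143]
[4, 5, 7, 5, 7, 1]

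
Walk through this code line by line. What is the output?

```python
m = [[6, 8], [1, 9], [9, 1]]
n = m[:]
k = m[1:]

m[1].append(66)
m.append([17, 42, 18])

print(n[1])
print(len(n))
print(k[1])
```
[1, 9, 66]
3
[9, 1]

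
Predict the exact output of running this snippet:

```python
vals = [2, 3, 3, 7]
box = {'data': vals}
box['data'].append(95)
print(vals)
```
[2, 3, 3, 7, 95]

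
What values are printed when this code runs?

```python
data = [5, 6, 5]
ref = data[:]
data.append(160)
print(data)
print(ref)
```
[5, 6, 5, 160]
[5, 6, 5]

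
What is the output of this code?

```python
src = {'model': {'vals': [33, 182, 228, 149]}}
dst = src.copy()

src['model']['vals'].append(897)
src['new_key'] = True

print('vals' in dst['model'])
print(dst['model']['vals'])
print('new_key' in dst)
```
True
[33, 182, 228, 149, 897]
False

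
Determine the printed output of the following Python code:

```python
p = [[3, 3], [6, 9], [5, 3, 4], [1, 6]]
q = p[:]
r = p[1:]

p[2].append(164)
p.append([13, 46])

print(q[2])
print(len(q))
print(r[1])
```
[5, 3, 4, 164]
4
[5, 3, 4, 164]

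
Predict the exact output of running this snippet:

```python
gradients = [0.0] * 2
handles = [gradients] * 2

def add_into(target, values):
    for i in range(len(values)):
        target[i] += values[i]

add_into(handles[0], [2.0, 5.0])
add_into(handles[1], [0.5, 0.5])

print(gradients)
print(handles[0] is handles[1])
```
[2.5, 5.5]
True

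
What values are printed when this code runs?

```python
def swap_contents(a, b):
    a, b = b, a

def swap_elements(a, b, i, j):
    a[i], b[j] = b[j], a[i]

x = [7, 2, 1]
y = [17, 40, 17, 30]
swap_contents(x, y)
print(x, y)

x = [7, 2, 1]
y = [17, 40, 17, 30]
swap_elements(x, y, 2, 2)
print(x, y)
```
[7, 2, 1] [17, 40, 17, 30]
[7, 2, 17] [17, 40, 1, 30]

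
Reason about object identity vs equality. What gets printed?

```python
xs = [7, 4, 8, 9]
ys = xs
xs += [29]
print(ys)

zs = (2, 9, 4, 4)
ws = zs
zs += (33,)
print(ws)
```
[7, 4, 8, 9, 29]
(2, 9, 4, 4)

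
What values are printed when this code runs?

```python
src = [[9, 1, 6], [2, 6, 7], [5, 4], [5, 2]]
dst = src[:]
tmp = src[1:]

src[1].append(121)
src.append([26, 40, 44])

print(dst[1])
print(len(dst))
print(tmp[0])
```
[2, 6, 7, 121]
4
[2, 6, 7, 121]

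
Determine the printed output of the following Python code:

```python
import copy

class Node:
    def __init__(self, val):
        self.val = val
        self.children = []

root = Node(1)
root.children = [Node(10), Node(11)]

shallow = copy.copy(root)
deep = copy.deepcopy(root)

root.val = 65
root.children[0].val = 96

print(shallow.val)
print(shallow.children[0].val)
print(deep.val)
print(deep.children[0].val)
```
1
96
1
10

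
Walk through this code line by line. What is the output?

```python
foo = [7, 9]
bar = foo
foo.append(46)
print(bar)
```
[7, 9, 46]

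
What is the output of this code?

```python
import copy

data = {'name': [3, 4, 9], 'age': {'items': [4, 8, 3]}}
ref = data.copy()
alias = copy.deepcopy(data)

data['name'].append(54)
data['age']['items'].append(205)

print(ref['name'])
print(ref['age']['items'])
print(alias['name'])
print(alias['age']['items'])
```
[3, 4, 9, 54]
[4, 8, 3, 205]
[3, 4, 9]
[4, 8, 3]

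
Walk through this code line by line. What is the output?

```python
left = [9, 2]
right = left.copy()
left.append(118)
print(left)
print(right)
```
[9, 2, 118]
[9, 2]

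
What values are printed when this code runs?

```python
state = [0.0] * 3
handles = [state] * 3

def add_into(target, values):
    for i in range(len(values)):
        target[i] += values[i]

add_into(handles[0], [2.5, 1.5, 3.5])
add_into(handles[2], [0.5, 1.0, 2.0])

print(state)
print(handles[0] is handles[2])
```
[3.0, 2.5, 5.5]
True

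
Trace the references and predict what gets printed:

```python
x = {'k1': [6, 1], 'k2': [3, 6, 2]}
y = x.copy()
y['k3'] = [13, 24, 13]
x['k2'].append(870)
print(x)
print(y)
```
{'k1': [6, 1], 'k2': [3, 6, 2, 870]}
{'k1': [6, 1], 'k2': [3, 6, 2, 870], 'k3': [13, 24, 13]}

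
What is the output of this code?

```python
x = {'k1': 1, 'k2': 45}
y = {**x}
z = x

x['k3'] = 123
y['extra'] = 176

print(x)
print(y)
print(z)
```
{'k1': 1, 'k2': 45, 'k3': 123}
{'k1': 1, 'k2': 45, 'extra': 176}
{'k1': 1, 'k2': 45, 'k3': 123}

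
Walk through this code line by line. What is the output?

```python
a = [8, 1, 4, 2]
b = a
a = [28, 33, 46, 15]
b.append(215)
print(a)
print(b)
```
[28, 33, 46, 15]
[8, 1, 4, 2, 215]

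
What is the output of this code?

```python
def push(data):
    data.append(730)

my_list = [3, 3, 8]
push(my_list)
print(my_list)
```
[3, 3, 8, 730]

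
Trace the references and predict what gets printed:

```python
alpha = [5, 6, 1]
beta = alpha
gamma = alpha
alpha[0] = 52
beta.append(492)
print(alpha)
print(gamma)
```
[52, 6, 1, 492]
[52, 6, 1, 492]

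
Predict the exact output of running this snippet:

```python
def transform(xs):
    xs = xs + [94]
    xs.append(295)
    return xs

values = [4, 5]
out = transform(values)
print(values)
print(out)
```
[4, 5]
[4, 5, 94, 295]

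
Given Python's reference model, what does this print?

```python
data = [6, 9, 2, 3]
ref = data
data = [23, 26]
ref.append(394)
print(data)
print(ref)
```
[23, 26]
[6, 9, 2, 3, 394]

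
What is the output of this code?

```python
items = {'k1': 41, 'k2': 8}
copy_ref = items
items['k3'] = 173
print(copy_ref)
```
{'k1': 41, 'k2': 8, 'k3': 173}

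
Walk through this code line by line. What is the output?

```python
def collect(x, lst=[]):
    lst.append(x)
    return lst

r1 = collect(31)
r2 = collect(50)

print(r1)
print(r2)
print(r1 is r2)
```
[31, 50]
[31, 50]
True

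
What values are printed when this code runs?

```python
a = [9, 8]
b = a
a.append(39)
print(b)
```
[9, 8, 39]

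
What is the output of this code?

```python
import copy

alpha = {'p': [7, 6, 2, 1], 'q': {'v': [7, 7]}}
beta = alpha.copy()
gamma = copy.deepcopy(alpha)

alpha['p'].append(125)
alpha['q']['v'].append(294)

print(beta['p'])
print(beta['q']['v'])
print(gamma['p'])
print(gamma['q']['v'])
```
[7, 6, 2, 1, 125]
[7, 7, 294]
[7, 6, 2, 1]
[7, 7]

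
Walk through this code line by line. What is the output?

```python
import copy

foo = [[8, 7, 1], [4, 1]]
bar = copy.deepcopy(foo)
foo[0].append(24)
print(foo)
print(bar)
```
[[8, 7, 1, 24], [4, 1]]
[[8, 7, 1], [4, 1]]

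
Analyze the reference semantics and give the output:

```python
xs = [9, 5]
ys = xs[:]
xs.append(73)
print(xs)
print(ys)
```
[9, 5, 73]
[9, 5]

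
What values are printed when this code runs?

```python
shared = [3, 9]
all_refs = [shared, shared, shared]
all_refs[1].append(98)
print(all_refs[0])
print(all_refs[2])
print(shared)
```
[3, 9, 98]
[3, 9, 98]
[3, 9, 98]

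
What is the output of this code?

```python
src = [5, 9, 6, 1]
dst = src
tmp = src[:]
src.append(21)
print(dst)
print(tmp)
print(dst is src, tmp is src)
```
[5, 9, 6, 1, 21]
[5, 9, 6, 1]
True False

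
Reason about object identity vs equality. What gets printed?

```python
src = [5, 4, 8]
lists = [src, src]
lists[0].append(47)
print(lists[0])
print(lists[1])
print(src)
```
[5, 4, 8, 47]
[5, 4, 8, 47]
[5, 4, 8, 47]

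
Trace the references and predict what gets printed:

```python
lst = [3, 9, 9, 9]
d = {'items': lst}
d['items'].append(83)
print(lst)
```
[3, 9, 9, 9, 83]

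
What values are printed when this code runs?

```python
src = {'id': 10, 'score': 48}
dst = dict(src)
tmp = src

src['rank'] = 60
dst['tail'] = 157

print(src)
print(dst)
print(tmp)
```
{'id': 10, 'score': 48, 'rank': 60}
{'id': 10, 'score': 48, 'tail': 157}
{'id': 10, 'score': 48, 'rank': 60}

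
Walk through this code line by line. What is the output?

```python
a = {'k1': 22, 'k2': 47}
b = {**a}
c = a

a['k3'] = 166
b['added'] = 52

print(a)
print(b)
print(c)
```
{'k1': 22, 'k2': 47, 'k3': 166}
{'k1': 22, 'k2': 47, 'added': 52}
{'k1': 22, 'k2': 47, 'k3': 166}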